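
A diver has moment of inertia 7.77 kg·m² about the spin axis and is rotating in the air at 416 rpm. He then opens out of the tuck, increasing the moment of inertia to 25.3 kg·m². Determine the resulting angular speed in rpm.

ω₂ ≈ 128 rpm

Angular momentum about the spin axis is conserved since the torque about it is zero.
ω₂ = I₁ω₁ / I₂ = (7.770)(416 rpm) / (25.30) = 127.8 rpm.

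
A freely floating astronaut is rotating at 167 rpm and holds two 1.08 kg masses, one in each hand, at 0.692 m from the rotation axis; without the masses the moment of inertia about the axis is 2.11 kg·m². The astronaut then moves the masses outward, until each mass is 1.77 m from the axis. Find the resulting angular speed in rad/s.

With no external torque about the axis, L is conserved: I₁ω₁ = I₂ω₂.
I₁ = 2.11 + 2(1.08)(0.692)² = 3.144 kg·m²; I₂ = 2.11 + 2(1.08)(1.77)² = 8.877 kg·m².
ω₂ = I₁ω₁ / I₂ = (3.144)(167 rpm) / (8.877) = 59.15 rpm = 6.194 rad/s.

ω₂ ≈ 6.19 rad/s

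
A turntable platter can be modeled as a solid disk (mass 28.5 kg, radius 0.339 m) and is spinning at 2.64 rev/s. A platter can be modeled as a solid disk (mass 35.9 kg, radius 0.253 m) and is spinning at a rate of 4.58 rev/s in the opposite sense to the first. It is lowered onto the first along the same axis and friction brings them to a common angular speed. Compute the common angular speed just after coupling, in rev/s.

The coupling torques are internal; angular momentum about the shared axis is conserved.
Moments of inertia: I_A = ½(28.5)(0.339)² = 1.638 kg·m²; I_B = ½(35.9)(0.253)² = 1.149 kg·m².
Taking A's sense as positive: L = (1.638)(2.64) − (1.149)(4.58) = -0.9389 kg·m²·rev/s.
Combined I = 1.638 + 1.149 = 2.787 kg·m².
ω_f = L / I = -0.9389 / 2.787 = -0.3369 rev/s.

|ω_f| ≈ 0.337 rev/s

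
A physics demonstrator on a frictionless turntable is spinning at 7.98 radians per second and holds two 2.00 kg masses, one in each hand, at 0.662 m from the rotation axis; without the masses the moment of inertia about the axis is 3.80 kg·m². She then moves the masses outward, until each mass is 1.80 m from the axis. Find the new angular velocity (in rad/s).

ω₂ ≈ 2.64 rad/s

No external torque acts about the spin axis, so angular momentum is conserved.
I₁ = 3.80 + 2(2.00)(0.662)² = 5.553 kg·m²; I₂ = 3.80 + 2(2.00)(1.80)² = 16.76 kg·m².
ω₂ = I₁ω₁ / I₂ = (5.553)(7.98 rad/s) / (16.76) = 2.644 rad/s.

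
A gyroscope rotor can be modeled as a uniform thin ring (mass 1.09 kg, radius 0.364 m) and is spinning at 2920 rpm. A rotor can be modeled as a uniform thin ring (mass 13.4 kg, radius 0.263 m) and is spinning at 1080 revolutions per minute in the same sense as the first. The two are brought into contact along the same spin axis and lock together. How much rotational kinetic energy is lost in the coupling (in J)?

The coupling torques are internal; angular momentum about the shared axis is conserved.
Moments of inertia: I_A = (1.09)(0.364)² = 0.1444 kg·m²; I_B = (13.4)(0.263)² = 0.9269 kg·m².
Taking A's sense as positive: L = (0.1444)(2920) + (0.9269)(1080) = 1423 kg·m²·rpm.
Combined I = 0.1444 + 0.9269 = 1.071 kg·m².
ω_f = L / I = 1423 / 1.071 = 1328 rpm.
KE_i = ½ΣIω² = 12680 J; KE_f = ½(1.071)(139.1)² = 10360 J.

ΔKE lost ≈ 2320 J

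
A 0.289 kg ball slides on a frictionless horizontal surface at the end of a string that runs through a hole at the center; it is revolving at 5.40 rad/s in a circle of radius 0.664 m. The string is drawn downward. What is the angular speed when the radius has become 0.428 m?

The constraining force is radial, so m r² ω about the center is conserved.
ω₂ = ω₁ (r₁/r₂)² = (5.40)(0.664/0.428)² = 13.00 rad/s.

ω₂ ≈ 13.0 rad/s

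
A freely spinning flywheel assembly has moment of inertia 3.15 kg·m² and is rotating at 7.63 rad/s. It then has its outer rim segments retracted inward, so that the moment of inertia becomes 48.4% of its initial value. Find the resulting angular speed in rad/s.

ω₂ ≈ 15.8 rad/s

Angular momentum about the spin axis is conserved since the torque about it is zero.
I₂ = 0.484 × 3.15 = 1.525 kg·m².
ω₂ = I₁ω₁ / I₂ = (3.150)(7.63 rad/s) / (1.525) = 15.76 rad/s.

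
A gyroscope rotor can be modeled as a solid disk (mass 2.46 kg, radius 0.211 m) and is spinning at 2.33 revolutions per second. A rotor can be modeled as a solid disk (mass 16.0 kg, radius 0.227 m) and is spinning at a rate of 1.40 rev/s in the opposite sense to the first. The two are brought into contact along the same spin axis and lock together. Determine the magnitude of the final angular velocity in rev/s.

No external torque acts about the common axis, so total angular momentum is conserved.
Moments of inertia: I_A = ½(2.46)(0.211)² = 0.05476 kg·m²; I_B = ½(16.0)(0.227)² = 0.4122 kg·m².
Taking A's sense as positive: L = (0.05476)(2.33) − (0.4122)(1.40) = -0.4495 kg·m²·rev/s.
Combined I = 0.05476 + 0.4122 = 0.4670 kg·m².
ω_f = L / I = -0.4495 / 0.4670 = -0.9626 rev/s.

|ω_f| ≈ 0.963 rev/s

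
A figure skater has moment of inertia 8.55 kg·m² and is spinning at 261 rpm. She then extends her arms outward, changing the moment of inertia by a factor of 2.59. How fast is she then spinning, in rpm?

ω₂ ≈ 101 rpm

With no external torque about the axis, L is conserved: I₁ω₁ = I₂ω₂.
I₂ = 2.59 × 8.55 = 22.14 kg·m².
ω₂ = I₁ω₁ / I₂ = (8.550)(261 rpm) / (22.14) = 100.8 rpm.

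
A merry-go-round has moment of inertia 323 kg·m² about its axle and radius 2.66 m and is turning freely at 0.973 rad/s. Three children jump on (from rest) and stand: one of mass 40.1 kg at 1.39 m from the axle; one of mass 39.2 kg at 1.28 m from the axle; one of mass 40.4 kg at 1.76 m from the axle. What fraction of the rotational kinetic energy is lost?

fraction ≈ 0.452

The added mass arrives with no angular momentum about the axle, and any external torque about the axle is negligible, so the system's angular momentum is conserved.
Added inertia Σmr² = (40.1)(1.39)² + (39.2)(1.28)² + (40.4)(1.76)² = 266.8 kg·m²; I_f = 323.0 + 266.8 = 589.8 kg·m².
ω_f = I_p ω_i / I_f = (323.0)(0.973) / 589.8 = 0.5328 rad/s.
KE_i = ½(323.0)(0.9730 rad/s)² = 152.9 J; KE_f = ½(589.8)(0.5328)² = 83.73 J.
Fraction lost = 0.4524.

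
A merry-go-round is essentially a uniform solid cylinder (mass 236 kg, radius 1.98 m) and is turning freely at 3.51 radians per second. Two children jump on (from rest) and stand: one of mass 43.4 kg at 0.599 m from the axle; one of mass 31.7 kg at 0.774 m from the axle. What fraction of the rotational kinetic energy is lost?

The added mass arrives with no angular momentum about the axle, and any external torque about the axle is negligible, so the system's angular momentum is conserved.
I_p = ½(236)(1.98)² = 462.6 kg·m².
Added inertia Σmr² = (43.4)(0.599)² + (31.7)(0.774)² = 34.56 kg·m²; I_f = 462.6 + 34.56 = 497.2 kg·m².
ω_f = I_p ω_i / I_f = (462.6)(3.51) / 497.2 = 3.266 rad/s.
KE_i = ½(462.6)(3.510 rad/s)² = 2850 J; KE_f = ½(497.2)(3.266)² = 2652 J.
Fraction lost = 0.06952.

fraction ≈ 0.0695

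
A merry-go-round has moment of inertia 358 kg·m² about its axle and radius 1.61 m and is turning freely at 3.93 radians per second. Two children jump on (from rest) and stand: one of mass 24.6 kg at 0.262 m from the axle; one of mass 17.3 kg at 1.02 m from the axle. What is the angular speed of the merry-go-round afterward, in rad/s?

The added mass arrives with no angular momentum about the axle, and any external torque about the axle is negligible, so the system's angular momentum is conserved.
Added inertia Σmr² = (24.6)(0.262)² + (17.3)(1.02)² = 19.69 kg·m²; I_f = 358.0 + 19.69 = 377.7 kg·m².
ω_f = I_p ω_i / I_f = (358.0)(3.93) / 377.7 = 3.725 rad/s.

ω_f ≈ 3.73 rad/s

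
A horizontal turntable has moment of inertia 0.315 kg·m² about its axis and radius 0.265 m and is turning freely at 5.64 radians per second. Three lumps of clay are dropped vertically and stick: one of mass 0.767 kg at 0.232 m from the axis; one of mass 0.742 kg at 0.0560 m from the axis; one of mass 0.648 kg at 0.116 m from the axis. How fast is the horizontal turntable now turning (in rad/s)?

ω_f ≈ 4.84 rad/s

The added mass arrives with no angular momentum about the axis, and any external torque about the axis is negligible, so the system's angular momentum is conserved.
Added inertia Σmr² = (0.767)(0.232)² + (0.742)(0.0560)² + (0.648)(0.116)² = 0.05233 kg·m²; I_f = 0.3150 + 0.05233 = 0.3673 kg·m².
ω_f = I_p ω_i / I_f = (0.3150)(5.64) / 0.3673 = 4.837 rad/s.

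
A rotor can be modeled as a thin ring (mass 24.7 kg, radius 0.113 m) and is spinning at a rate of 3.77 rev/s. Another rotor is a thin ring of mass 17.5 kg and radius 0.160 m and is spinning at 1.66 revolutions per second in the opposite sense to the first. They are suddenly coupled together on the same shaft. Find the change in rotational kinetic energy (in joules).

ΔKE ≈ -108 J

No external torque acts about the common axis, so total angular momentum is conserved.
Moments of inertia: I_A = (24.7)(0.113)² = 0.3154 kg·m²; I_B = (17.5)(0.160)² = 0.4480 kg·m².
Taking A's sense as positive: L = (0.3154)(3.77) − (0.4480)(1.66) = 0.4454 kg·m²·rev/s.
Combined I = 0.3154 + 0.4480 = 0.7634 kg·m².
ω_f = L / I = 0.4454 / 0.7634 = 0.5834 rev/s.
KE_i = ½ΣIω² = 112.9 J; KE_f = ½(0.7634)(3.666)² = 5.129 J.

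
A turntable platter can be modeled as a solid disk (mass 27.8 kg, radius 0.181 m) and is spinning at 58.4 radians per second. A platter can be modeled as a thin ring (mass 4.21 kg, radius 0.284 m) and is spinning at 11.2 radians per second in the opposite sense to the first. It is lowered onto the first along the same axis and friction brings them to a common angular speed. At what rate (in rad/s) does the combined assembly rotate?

|ω_f| ≈ 28.7 rad/s

The coupling torques are internal; angular momentum about the shared axis is conserved.
Moments of inertia: I_A = ½(27.8)(0.181)² = 0.4554 kg·m²; I_B = (4.21)(0.284)² = 0.3396 kg·m².
Taking A's sense as positive: L = (0.4554)(58.4) − (0.3396)(11.2) = 22.79 kg·m²·rad/s.
Combined I = 0.4554 + 0.3396 = 0.7949 kg·m².
ω_f = L / I = 22.79 / 0.7949 = 28.67 rad/s.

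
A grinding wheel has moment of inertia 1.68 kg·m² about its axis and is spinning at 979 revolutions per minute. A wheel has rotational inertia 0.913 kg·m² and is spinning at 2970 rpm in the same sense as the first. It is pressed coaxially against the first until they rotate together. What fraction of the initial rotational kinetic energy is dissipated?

No external torque acts about the common axis, so total angular momentum is conserved.
Taking A's sense as positive: L = (1.680)(979) + (0.9130)(2970) = 4356 kg·m²·rpm.
Combined I = 1.680 + 0.9130 = 2.593 kg·m².
ω_f = L / I = 4356 / 2.593 = 1680 rpm.
KE_i = ½ΣIω² = 52990 J; KE_f = ½(2.593)(175.9)² = 40130 J.
Fraction dissipated = (KE_i − KE_f)/KE_i = 0.2426.

fraction ≈ 0.243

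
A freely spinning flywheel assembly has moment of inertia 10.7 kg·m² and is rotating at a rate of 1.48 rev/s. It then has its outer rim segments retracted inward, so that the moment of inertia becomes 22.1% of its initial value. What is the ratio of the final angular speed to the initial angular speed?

Angular momentum about the spin axis is conserved since the torque about it is zero.
I₂ = 0.221 × 10.7 = 2.365 kg·m².
ω₂/ω₁ = I₁/I₂ = 10.70 / 2.365 = 4.525.

ω₂/ω₁ ≈ 4.52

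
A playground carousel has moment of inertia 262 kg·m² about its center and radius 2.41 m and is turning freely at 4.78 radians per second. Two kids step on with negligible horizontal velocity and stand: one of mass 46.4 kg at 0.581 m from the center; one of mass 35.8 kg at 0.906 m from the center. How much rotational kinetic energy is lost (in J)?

energy lost ≈ 439 J

The added mass arrives with no angular momentum about the center, and any external torque about the center is negligible, so the system's angular momentum is conserved.
Added inertia Σmr² = (46.4)(0.581)² + (35.8)(0.906)² = 45.05 kg·m²; I_f = 262.0 + 45.05 = 307.0 kg·m².
ω_f = I_p ω_i / I_f = (262.0)(4.78) / 307.0 = 4.079 rad/s.
KE_i = ½(262.0)(4.780 rad/s)² = 2993 J; KE_f = ½(307.0)(4.079)² = 2554 J.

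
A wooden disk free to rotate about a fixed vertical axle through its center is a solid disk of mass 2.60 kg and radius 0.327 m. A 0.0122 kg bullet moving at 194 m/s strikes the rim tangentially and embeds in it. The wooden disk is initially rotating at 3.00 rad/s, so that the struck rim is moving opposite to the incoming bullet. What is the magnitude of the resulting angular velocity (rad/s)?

About the axle the impulsive forces during the collision are internal, so angular momentum about that axis is conserved.
I_p = ½(2.60)(0.327)² = 0.1390 kg·m². Taking the sense of the bullet's angular momentum as positive, L_{bullet} = m v R = (0.0122)(194)(0.327) = 0.7739 kg·m²/s.
L_i = −I_p ω_p + m v R = −(0.1390)(3.00) + 0.7739 = 0.3569 kg·m²/s.
After sticking, I_f = I_p + m R² = 0.1390 + (0.0122)(0.327)² = 0.1403 kg·m².
ω_f = L_i / I_f = 0.3569 / 0.1403 = 2.544 rad/s.

|ω_f| ≈ 2.54 rad/s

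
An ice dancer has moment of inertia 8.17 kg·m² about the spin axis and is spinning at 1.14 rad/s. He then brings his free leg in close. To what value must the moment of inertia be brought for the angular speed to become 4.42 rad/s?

Angular momentum about the spin axis is conserved since the torque about it is zero.
I₂ = I₁ω₁ / ω₂ = (8.17)(1.14) / (4.42) = 2.107 kg·m².

I₂ ≈ 2.11 kg·m²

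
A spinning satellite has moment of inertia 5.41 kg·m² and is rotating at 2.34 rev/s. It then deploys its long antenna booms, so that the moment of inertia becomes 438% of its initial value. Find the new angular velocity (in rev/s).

No external torque acts about the spin axis, so angular momentum is conserved.
I₂ = 4.38 × 5.41 = 23.70 kg·m².
ω₂ = I₁ω₁ / I₂ = (5.410)(2.34 rev/s) / (23.70) = 0.5342 rev/s.

ω₂ ≈ 0.534 rev/s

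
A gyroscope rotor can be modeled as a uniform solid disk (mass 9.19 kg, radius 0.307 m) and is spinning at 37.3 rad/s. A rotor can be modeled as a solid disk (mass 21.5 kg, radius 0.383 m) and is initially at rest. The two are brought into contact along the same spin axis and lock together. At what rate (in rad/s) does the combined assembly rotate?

|ω_f| ≈ 8.04 rad/s

No external torque acts about the common axis, so total angular momentum is conserved.
Moments of inertia: I_A = ½(9.19)(0.307)² = 0.4331 kg·m²; I_B = ½(21.5)(0.383)² = 1.577 kg·m².
Taking A's sense as positive: L = (0.4331)(37.3) = 16.15 kg·m²·rad/s.
Combined I = 0.4331 + 1.577 = 2.010 kg·m².
ω_f = L / I = 16.15 / 2.010 = 8.037 rad/s.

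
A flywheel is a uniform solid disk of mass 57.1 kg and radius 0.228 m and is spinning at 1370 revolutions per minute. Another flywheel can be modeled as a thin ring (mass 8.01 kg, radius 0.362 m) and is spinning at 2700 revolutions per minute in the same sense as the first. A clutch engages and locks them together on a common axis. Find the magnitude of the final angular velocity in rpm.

No external torque acts about the common axis, so total angular momentum is conserved.
Moments of inertia: I_A = ½(57.1)(0.228)² = 1.484 kg·m²; I_B = (8.01)(0.362)² = 1.050 kg·m².
Taking A's sense as positive: L = (1.484)(1370) + (1.050)(2700) = 4867 kg·m²·rpm.
Combined I = 1.484 + 1.050 = 2.534 kg·m².
ω_f = L / I = 4867 / 2.534 = 1921 rpm.

|ω_f| ≈ 1920 rpm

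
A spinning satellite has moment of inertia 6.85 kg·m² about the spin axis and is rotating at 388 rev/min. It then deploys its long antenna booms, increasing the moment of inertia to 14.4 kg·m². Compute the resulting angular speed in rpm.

ω₂ ≈ 185 rpm

With no external torque about the axis, L is conserved: I₁ω₁ = I₂ω₂.
ω₂ = I₁ω₁ / I₂ = (6.850)(388 rpm) / (14.40) = 184.6 rpm.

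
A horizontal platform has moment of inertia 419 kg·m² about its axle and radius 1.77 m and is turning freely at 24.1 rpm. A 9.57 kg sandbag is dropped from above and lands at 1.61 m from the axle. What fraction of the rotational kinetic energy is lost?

fraction ≈ 0.0559

No external torque acts about the axle; L_before = L_after.
Added inertia Σmr² = (9.57)(1.61)² = 24.81 kg·m²; I_f = 419.0 + 24.81 = 443.8 kg·m².
ω_f = I_p ω_i / I_f = (419.0)(24.1) / 443.8 = 22.75 rpm.
KE_i = ½(419.0)(2.524 rad/s)² = 1334 J; KE_f = ½(443.8)(2.383)² = 1260 J.
Fraction lost = 0.05589.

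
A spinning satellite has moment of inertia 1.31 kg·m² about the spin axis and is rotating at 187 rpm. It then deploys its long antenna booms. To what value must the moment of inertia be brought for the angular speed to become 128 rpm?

Angular momentum about the spin axis is conserved since the torque about it is zero.
I₂ = I₁ω₁ / ω₂ = (1.31)(187) / (128) = 1.914 kg·m².

I₂ ≈ 1.91 kg·m²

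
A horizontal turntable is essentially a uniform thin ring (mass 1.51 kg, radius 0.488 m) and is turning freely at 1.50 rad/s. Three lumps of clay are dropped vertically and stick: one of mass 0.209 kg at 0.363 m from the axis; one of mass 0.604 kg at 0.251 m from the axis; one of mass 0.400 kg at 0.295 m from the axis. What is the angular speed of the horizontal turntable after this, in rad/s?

ω_f ≈ 1.17 rad/s

No external torque acts about the axis; L_before = L_after.
I_p = (1.51)(0.488)² = 0.3596 kg·m².
Added inertia Σmr² = (0.209)(0.363)² + (0.604)(0.251)² + (0.400)(0.295)² = 0.1004 kg·m²; I_f = 0.3596 + 0.1004 = 0.4600 kg·m².
ω_f = I_p ω_i / I_f = (0.3596)(1.50) / 0.4600 = 1.173 rad/s.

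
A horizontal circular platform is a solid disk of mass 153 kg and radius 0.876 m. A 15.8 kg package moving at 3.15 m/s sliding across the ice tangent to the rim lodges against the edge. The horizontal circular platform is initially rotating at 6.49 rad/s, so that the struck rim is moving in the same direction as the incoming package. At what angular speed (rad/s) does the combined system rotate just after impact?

The axle reaction passes through the central axle and exerts no torque about it; angular momentum about the central axle is conserved through the impact.
I_p = ½(153)(0.876)² = 58.70 kg·m². Taking the sense of the package's angular momentum as positive, L_{package} = m v R = (15.8)(3.15)(0.876) = 43.60 kg·m²/s.
L_i = +I_p ω_p + m v R = +(58.70)(6.49) + 43.60 = 424.6 kg·m²/s.
After sticking, I_f = I_p + m R² = 58.70 + (15.8)(0.876)² = 70.83 kg·m².
ω_f = L_i / I_f = 424.6 / 70.83 = 5.995 rad/s.

|ω_f| ≈ 5.99 rad/s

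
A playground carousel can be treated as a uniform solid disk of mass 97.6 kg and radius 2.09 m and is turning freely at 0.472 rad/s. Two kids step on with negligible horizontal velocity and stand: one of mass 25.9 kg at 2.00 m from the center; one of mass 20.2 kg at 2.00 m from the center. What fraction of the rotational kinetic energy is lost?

fraction ≈ 0.464

The added mass arrives with no angular momentum about the center, and any external torque about the center is negligible, so the system's angular momentum is conserved.
I_p = ½(97.6)(2.09)² = 213.2 kg·m².
Added inertia Σmr² = (25.9)(2.00)² + (20.2)(2.00)² = 184.4 kg·m²; I_f = 213.2 + 184.4 = 397.6 kg·m².
ω_f = I_p ω_i / I_f = (213.2)(0.472) / 397.6 = 0.2531 rad/s.
KE_i = ½(213.2)(0.4720 rad/s)² = 23.74 J; KE_f = ½(397.6)(0.2531)² = 12.73 J.
Fraction lost = 0.4638.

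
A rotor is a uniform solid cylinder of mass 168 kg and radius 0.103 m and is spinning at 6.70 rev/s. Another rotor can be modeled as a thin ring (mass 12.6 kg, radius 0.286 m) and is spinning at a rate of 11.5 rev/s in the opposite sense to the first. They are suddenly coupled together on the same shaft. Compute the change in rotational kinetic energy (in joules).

The coupling torques are internal; angular momentum about the shared axis is conserved.
Moments of inertia: I_A = ½(168)(0.103)² = 0.8912 kg·m²; I_B = (12.6)(0.286)² = 1.031 kg·m².
Taking A's sense as positive: L = (0.8912)(6.70) − (1.031)(11.5) = -5.881 kg·m²·rev/s.
Combined I = 0.8912 + 1.031 = 1.922 kg·m².
ω_f = L / I = -5.881 / 1.922 = -3.060 rev/s.
KE_i = ½ΣIω² = 3480 J; KE_f = ½(1.922)(19.23)² = 355.3 J.

ΔKE ≈ -3120 J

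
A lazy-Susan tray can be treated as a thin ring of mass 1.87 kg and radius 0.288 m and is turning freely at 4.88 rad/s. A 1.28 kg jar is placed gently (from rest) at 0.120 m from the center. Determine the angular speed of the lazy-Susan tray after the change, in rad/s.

No external torque acts about the center; L_before = L_after.
I_p = (1.87)(0.288)² = 0.1551 kg·m².
Added inertia Σmr² = (1.28)(0.120)² = 0.01843 kg·m²; I_f = 0.1551 + 0.01843 = 0.1735 kg·m².
ω_f = I_p ω_i / I_f = (0.1551)(4.88) / 0.1735 = 4.362 rad/s.

ω_f ≈ 4.36 rad/s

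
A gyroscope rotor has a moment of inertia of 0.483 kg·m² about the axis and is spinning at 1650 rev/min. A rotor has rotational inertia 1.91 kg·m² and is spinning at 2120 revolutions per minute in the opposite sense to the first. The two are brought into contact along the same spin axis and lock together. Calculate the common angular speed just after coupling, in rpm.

The coupling torques are internal; angular momentum about the shared axis is conserved.
Taking A's sense as positive: L = (0.4830)(1650) − (1.910)(2120) = -3252 kg·m²·rpm.
Combined I = 0.4830 + 1.910 = 2.393 kg·m².
ω_f = L / I = -3252 / 2.393 = -1359 rpm.

|ω_f| ≈ 1360 rpm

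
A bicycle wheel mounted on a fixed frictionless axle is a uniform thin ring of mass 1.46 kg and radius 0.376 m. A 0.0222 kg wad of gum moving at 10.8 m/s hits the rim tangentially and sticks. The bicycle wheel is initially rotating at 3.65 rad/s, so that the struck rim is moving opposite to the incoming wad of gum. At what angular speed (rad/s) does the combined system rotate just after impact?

About the axle the impulsive forces during the collision are internal, so angular momentum about that axis is conserved.
I_p = (1.46)(0.376)² = 0.2064 kg·m². Taking the sense of the wad of gum's angular momentum as positive, L_{wad} = m v R = (0.0222)(10.8)(0.376) = 0.09015 kg·m²/s.
L_i = −I_p ω_p + m v R = −(0.2064)(3.65) + 0.09015 = -0.6632 kg·m²/s.
After sticking, I_f = I_p + m R² = 0.2064 + (0.0222)(0.376)² = 0.2095 kg·m².
ω_f = L_i / I_f = -0.6632 / 0.2095 = -3.165 rad/s.

|ω_f| ≈ 3.17 rad/s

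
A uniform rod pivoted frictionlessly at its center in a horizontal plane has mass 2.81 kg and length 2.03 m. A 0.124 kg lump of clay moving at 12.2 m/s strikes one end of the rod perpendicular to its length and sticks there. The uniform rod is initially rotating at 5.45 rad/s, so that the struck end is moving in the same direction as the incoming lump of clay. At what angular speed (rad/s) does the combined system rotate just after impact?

|ω_f| ≈ 6.22 rad/s

The axle reaction passes through the pivot and exerts no torque about it; angular momentum about the pivot is conserved through the impact.
I_p = (1/12)(2.81)(2.03)² = 0.9650 kg·m². Taking the sense of the lump of clay's angular momentum as positive, L_{lump} = m v R = (0.124)(12.2)(2.03/2) = 1.535 kg·m²/s.
L_i = +I_p ω_p + m v R = +(0.9650)(5.45) + 1.535 = 6.795 kg·m²/s.
After sticking, I_f = I_p + m R² = 0.9650 + (0.124)(2.03/2)² = 1.093 kg·m².
ω_f = L_i / I_f = 6.795 / 1.093 = 6.218 rad/s.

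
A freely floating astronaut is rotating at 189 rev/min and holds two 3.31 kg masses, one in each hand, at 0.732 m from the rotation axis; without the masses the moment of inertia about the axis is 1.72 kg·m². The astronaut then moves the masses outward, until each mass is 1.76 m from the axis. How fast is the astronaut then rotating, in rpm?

Angular momentum about the spin axis is conserved since the torque about it is zero.
I₁ = 1.72 + 2(3.31)(0.732)² = 5.267 kg·m²; I₂ = 1.72 + 2(3.31)(1.76)² = 22.23 kg·m².
ω₂ = I₁ω₁ / I₂ = (5.267)(189 rpm) / (22.23) = 44.79 rpm.

ω₂ ≈ 44.8 rpm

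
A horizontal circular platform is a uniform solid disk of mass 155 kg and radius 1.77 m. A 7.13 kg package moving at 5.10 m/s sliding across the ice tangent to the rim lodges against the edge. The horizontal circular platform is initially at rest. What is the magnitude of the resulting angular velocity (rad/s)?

About the central axle the impulsive forces during the collision are internal, so angular momentum about that axis is conserved.
I_p = ½(155)(1.77)² = 242.8 kg·m². Taking the sense of the package's angular momentum as positive, L_{package} = m v R = (7.13)(5.10)(1.77) = 64.36 kg·m²/s.
L_i = 0 + 64.36 = 64.36 kg·m²/s.
After sticking, I_f = I_p + m R² = 242.8 + (7.13)(1.77)² = 265.1 kg·m².
ω_f = L_i / I_f = 64.36 / 265.1 = 0.2428 rad/s.

|ω_f| ≈ 0.243 rad/s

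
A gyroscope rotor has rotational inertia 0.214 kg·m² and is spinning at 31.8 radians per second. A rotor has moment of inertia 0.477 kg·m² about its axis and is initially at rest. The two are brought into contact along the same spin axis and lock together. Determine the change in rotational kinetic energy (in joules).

ΔKE ≈ -74.7 J

No external torque acts about the common axis, so total angular momentum is conserved.
Taking A's sense as positive: L = (0.2140)(31.8) = 6.805 kg·m²·rad/s.
Combined I = 0.2140 + 0.4770 = 0.6910 kg·m².
ω_f = L / I = 6.805 / 0.6910 = 9.848 rad/s.
KE_i = ½ΣIω² = 108.2 J; KE_f = ½(0.6910)(9.848)² = 33.51 J.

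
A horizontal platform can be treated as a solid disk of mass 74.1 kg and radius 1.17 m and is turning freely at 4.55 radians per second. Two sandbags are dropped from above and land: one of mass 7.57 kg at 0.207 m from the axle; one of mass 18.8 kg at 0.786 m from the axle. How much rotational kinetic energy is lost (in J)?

The added mass arrives with no angular momentum about the axle, and any external torque about the axle is negligible, so the system's angular momentum is conserved.
I_p = ½(74.1)(1.17)² = 50.72 kg·m².
Added inertia Σmr² = (7.57)(0.207)² + (18.8)(0.786)² = 11.94 kg·m²; I_f = 50.72 + 11.94 = 62.66 kg·m².
ω_f = I_p ω_i / I_f = (50.72)(4.55) / 62.66 = 3.683 rad/s.
KE_i = ½(50.72)(4.550 rad/s)² = 525.0 J; KE_f = ½(62.66)(3.683)² = 425.0 J.

energy lost ≈ 100 J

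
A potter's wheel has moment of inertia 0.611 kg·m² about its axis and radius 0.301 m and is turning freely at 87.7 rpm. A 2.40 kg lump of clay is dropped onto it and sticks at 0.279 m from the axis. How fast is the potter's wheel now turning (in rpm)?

ω_f ≈ 67.2 rpm

No external torque acts about the axis; L_before = L_after.
Added inertia Σmr² = (2.40)(0.279)² = 0.1868 kg·m²; I_f = 0.6110 + 0.1868 = 0.7978 kg·m².
ω_f = I_p ω_i / I_f = (0.6110)(87.7) / 0.7978 = 67.16 rpm.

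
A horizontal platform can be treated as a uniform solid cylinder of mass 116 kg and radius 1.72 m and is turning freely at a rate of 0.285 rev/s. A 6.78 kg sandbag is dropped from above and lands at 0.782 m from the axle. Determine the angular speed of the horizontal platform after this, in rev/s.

No external torque acts about the axle; L_before = L_after.
I_p = ½(116)(1.72)² = 171.6 kg·m².
Added inertia Σmr² = (6.78)(0.782)² = 4.146 kg·m²; I_f = 171.6 + 4.146 = 175.7 kg·m².
ω_f = I_p ω_i / I_f = (171.6)(0.285) / 175.7 = 0.2783 rev/s.

ω_f ≈ 0.278 rev/s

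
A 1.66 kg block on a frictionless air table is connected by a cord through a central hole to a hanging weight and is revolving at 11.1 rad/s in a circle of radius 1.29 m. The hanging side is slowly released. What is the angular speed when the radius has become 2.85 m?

The constraining force is radial, so m r² ω about the center is conserved.
ω₂ = ω₁ (r₁/r₂)² = (11.1)(1.29/2.85)² = 2.274 rad/s.

ω₂ ≈ 2.27 rad/s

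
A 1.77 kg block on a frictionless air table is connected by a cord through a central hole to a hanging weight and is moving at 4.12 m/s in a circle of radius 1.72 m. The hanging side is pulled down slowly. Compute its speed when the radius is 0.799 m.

Central (radial) force ⇒ zero torque about the center ⇒ m v r is constant.
v₂ = v₁ r₁ / r₂ = (4.12)(1.72) / (0.799) = 8.869 m/s.

v₂ ≈ 8.87 m/s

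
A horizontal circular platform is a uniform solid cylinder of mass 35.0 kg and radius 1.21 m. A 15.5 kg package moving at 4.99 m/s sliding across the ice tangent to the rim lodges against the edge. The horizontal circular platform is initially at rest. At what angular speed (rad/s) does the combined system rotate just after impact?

|ω_f| ≈ 1.94 rad/s

About the central axle the impulsive forces during the collision are internal, so angular momentum about that axis is conserved.
I_p = ½(35.0)(1.21)² = 25.62 kg·m². Taking the sense of the package's angular momentum as positive, L_{package} = m v R = (15.5)(4.99)(1.21) = 93.59 kg·m²/s.
L_i = 0 + 93.59 = 93.59 kg·m²/s.
After sticking, I_f = I_p + m R² = 25.62 + (15.5)(1.21)² = 48.32 kg·m².
ω_f = L_i / I_f = 93.59 / 48.32 = 1.937 rad/s.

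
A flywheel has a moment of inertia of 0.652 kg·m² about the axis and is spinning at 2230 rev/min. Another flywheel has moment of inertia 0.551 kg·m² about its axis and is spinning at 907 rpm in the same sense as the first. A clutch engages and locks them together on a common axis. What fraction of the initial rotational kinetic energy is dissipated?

The coupling torques are internal; angular momentum about the shared axis is conserved.
Taking A's sense as positive: L = (0.6520)(2230) + (0.5510)(907) = 1954 kg·m²·rpm.
Combined I = 0.6520 + 0.5510 = 1.203 kg·m².
ω_f = L / I = 1954 / 1.203 = 1624 rpm.
KE_i = ½ΣIω² = 20260 J; KE_f = ½(1.203)(170.1)² = 17400 J.
Fraction dissipated = (KE_i − KE_f)/KE_i = 0.1414.

fraction ≈ 0.141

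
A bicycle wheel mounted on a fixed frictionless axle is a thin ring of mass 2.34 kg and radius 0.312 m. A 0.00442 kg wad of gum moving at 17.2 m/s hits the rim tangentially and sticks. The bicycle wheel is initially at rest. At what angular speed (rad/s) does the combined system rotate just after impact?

The axle reaction passes through the axle and exerts no torque about it; angular momentum about the axle is conserved through the impact.
I_p = (2.34)(0.312)² = 0.2278 kg·m². Taking the sense of the wad of gum's angular momentum as positive, L_{wad} = m v R = (0.00442)(17.2)(0.312) = 0.02372 kg·m²/s.
L_i = 0 + 0.02372 = 0.02372 kg·m²/s.
After sticking, I_f = I_p + m R² = 0.2278 + (0.00442)(0.312)² = 0.2282 kg·m².
ω_f = L_i / I_f = 0.02372 / 0.2282 = 0.1039 rad/s.

|ω_f| ≈ 0.104 rad/s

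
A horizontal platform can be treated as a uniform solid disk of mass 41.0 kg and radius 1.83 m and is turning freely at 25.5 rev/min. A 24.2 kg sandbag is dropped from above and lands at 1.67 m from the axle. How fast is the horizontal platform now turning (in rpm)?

The added mass arrives with no angular momentum about the axle, and any external torque about the axle is negligible, so the system's angular momentum is conserved.
I_p = ½(41.0)(1.83)² = 68.65 kg·m².
Added inertia Σmr² = (24.2)(1.67)² = 67.49 kg·m²; I_f = 68.65 + 67.49 = 136.1 kg·m².
ω_f = I_p ω_i / I_f = (68.65)(25.5) / 136.1 = 12.86 rpm.

ω_f ≈ 12.9 rpm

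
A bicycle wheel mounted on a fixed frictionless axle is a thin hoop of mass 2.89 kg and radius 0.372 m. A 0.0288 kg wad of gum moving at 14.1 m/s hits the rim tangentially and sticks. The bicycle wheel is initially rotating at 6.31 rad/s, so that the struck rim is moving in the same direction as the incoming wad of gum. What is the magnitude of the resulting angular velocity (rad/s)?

|ω_f| ≈ 6.62 rad/s

About the axle the impulsive forces during the collision are internal, so angular momentum about that axis is conserved.
I_p = (2.89)(0.372)² = 0.3999 kg·m². Taking the sense of the wad of gum's angular momentum as positive, L_{wad} = m v R = (0.0288)(14.1)(0.372) = 0.1511 kg·m²/s.
L_i = +I_p ω_p + m v R = +(0.3999)(6.31) + 0.1511 = 2.675 kg·m²/s.
After sticking, I_f = I_p + m R² = 0.3999 + (0.0288)(0.372)² = 0.4039 kg·m².
ω_f = L_i / I_f = 2.675 / 0.4039 = 6.622 rad/s.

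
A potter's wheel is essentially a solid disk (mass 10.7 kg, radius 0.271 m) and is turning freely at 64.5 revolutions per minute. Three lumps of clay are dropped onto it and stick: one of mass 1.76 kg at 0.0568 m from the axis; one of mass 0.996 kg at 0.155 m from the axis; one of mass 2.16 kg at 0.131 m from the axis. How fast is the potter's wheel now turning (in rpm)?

ω_f ≈ 55.1 rpm

The added mass arrives with no angular momentum about the axis, and any external torque about the axis is negligible, so the system's angular momentum is conserved.
I_p = ½(10.7)(0.271)² = 0.3929 kg·m².
Added inertia Σmr² = (1.76)(0.0568)² + (0.996)(0.155)² + (2.16)(0.131)² = 0.06667 kg·m²; I_f = 0.3929 + 0.06667 = 0.4596 kg·m².
ω_f = I_p ω_i / I_f = (0.3929)(64.5) / 0.4596 = 55.14 rpm.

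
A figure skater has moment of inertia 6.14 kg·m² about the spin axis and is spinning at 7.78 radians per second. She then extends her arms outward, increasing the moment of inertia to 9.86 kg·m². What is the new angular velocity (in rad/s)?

ω₂ ≈ 4.84 rad/s

No external torque acts about the spin axis, so angular momentum is conserved.
ω₂ = I₁ω₁ / I₂ = (6.140)(7.78 rad/s) / (9.860) = 4.845 rad/s.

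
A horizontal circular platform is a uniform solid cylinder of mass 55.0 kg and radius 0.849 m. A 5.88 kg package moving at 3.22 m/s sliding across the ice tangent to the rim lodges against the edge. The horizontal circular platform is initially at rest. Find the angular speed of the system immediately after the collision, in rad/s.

The axle reaction passes through the central axle and exerts no torque about it; angular momentum about the central axle is conserved through the impact.
I_p = ½(55.0)(0.849)² = 19.82 kg·m². Taking the sense of the package's angular momentum as positive, L_{package} = m v R = (5.88)(3.22)(0.849) = 16.07 kg·m²/s.
L_i = 0 + 16.07 = 16.07 kg·m²/s.
After sticking, I_f = I_p + m R² = 19.82 + (5.88)(0.849)² = 24.06 kg·m².
ω_f = L_i / I_f = 16.07 / 24.06 = 0.6681 rad/s.

|ω_f| ≈ 0.668 rad/s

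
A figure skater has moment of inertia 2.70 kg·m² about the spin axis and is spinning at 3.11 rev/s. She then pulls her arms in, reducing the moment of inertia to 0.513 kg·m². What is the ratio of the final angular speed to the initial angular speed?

ω₂/ω₁ ≈ 5.26

With no external torque about the axis, L is conserved: I₁ω₁ = I₂ω₂.
ω₂/ω₁ = I₁/I₂ = 2.700 / 0.5130 = 5.263.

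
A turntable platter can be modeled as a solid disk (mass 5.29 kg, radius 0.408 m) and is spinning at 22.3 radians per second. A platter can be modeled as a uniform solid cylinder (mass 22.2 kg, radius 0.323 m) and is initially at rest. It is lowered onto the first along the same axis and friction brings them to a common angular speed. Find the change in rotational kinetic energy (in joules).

ΔKE ≈ -79.3 J

The coupling torques are internal; angular momentum about the shared axis is conserved.
Moments of inertia: I_A = ½(5.29)(0.408)² = 0.4403 kg·m²; I_B = ½(22.2)(0.323)² = 1.158 kg·m².
Taking A's sense as positive: L = (0.4403)(22.3) = 9.819 kg·m²·rad/s.
Combined I = 0.4403 + 1.158 = 1.598 kg·m².
ω_f = L / I = 9.819 / 1.598 = 6.143 rad/s.
KE_i = ½ΣIω² = 109.5 J; KE_f = ½(1.598)(6.143)² = 30.16 J.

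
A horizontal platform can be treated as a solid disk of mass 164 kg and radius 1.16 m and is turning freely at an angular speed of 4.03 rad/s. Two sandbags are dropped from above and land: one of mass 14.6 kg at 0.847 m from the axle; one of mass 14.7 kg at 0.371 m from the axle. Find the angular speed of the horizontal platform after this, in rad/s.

ω_f ≈ 3.62 rad/s

No external torque acts about the axle; L_before = L_after.
I_p = ½(164)(1.16)² = 110.3 kg·m².
Added inertia Σmr² = (14.6)(0.847)² + (14.7)(0.371)² = 12.50 kg·m²; I_f = 110.3 + 12.50 = 122.8 kg·m².
ω_f = I_p ω_i / I_f = (110.3)(4.03) / 122.8 = 3.620 rad/s.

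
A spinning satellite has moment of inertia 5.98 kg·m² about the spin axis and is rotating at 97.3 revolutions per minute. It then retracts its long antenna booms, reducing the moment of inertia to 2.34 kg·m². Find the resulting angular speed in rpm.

With no external torque about the axis, L is conserved: I₁ω₁ = I₂ω₂.
ω₂ = I₁ω₁ / I₂ = (5.980)(97.3 rpm) / (2.340) = 248.7 rpm.

ω₂ ≈ 249 rpm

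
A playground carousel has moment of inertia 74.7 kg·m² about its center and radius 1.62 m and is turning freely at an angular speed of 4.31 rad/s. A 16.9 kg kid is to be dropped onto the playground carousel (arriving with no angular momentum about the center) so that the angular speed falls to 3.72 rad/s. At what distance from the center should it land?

r ≈ 0.837 m

No external torque acts about the center; L_before = L_after.
I_p ω_i = (I_p + m r²) ω_f ⇒ m r² = I_p(ω_i/ω_f − 1) = 74.70(4.31/3.72 − 1) = 11.85 kg·m².
r = √(11.85/16.9) = 0.8373 m.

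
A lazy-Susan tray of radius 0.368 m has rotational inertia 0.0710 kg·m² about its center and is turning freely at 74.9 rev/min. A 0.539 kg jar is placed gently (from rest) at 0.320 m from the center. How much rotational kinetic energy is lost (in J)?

energy lost ≈ 0.955 J

No external torque acts about the center; L_before = L_after.
Added inertia Σmr² = (0.539)(0.320)² = 0.05519 kg·m²; I_f = 0.07100 + 0.05519 = 0.1262 kg·m².
ω_f = I_p ω_i / I_f = (0.07100)(74.9) / 0.1262 = 42.14 rpm.
KE_i = ½(0.07100)(7.844 rad/s)² = 2.184 J; KE_f = ½(0.1262)(4.413)² = 1.229 J.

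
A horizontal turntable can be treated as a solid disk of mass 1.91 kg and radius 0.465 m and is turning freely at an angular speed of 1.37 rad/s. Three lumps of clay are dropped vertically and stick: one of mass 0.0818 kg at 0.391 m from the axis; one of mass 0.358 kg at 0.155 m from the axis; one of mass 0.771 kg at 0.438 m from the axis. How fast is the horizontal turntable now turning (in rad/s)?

No external torque acts about the axis; L_before = L_after.
I_p = ½(1.91)(0.465)² = 0.2065 kg·m².
Added inertia Σmr² = (0.0818)(0.391)² + (0.358)(0.155)² + (0.771)(0.438)² = 0.1690 kg·m²; I_f = 0.2065 + 0.1690 = 0.3755 kg·m².
ω_f = I_p ω_i / I_f = (0.2065)(1.37) / 0.3755 = 0.7534 rad/s.

ω_f ≈ 0.753 rad/s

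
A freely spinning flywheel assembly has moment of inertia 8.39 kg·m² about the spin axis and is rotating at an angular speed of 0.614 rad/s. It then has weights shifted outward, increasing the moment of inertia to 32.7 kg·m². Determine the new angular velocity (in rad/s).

Angular momentum about the spin axis is conserved since the torque about it is zero.
ω₂ = I₁ω₁ / I₂ = (8.390)(0.614 rad/s) / (32.70) = 0.1575 rad/s.

ω₂ ≈ 0.158 rad/s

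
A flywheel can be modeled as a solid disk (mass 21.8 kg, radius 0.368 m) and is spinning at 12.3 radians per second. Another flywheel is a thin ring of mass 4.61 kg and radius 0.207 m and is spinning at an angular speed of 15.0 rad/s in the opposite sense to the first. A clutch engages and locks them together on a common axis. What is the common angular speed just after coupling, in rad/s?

The coupling torques are internal; angular momentum about the shared axis is conserved.
Moments of inertia: I_A = ½(21.8)(0.368)² = 1.476 kg·m²; I_B = (4.61)(0.207)² = 0.1975 kg·m².
Taking A's sense as positive: L = (1.476)(12.3) − (0.1975)(15.0) = 15.19 kg·m²·rad/s.
Combined I = 1.476 + 0.1975 = 1.674 kg·m².
ω_f = L / I = 15.19 / 1.674 = 9.078 rad/s.

|ω_f| ≈ 9.08 rad/s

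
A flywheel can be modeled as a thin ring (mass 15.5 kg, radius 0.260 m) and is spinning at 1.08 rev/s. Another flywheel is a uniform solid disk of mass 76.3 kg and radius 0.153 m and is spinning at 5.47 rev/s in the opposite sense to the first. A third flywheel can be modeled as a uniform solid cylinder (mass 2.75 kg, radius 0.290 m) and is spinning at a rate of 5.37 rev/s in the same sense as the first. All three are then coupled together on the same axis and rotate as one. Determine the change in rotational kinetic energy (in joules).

No external torque acts about the common axis, so total angular momentum is conserved.
Moments of inertia: I_A = (15.5)(0.260)² = 1.048 kg·m²; I_B = ½(76.3)(0.153)² = 0.8931 kg·m²; I_C = ½(2.75)(0.290)² = 0.1156 kg·m².
Taking A's sense as positive: L = (1.048)(1.08) − (0.8931)(5.47) + (0.1156)(5.37) = -3.132 kg·m²·rev/s.
Combined I = 1.048 + 0.8931 + 0.1156 = 2.056 kg·m².
ω_f = L / I = -3.132 / 2.056 = -1.523 rev/s.
KE_i = ½ΣIω² = 617.4 J; KE_f = ½(2.056)(9.570)² = 94.18 J.

ΔKE ≈ -523 J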